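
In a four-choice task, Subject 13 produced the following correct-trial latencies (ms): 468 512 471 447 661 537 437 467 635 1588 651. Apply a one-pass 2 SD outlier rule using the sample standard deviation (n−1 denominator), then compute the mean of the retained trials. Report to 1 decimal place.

528.6 ms

n = 11, ΣRT = 6874, M = 624.909
Σ(x−M)² = 1090310.91; s = √(1090310.91/10) = 330.199
Cutoffs: 624.909 ± 2·330.199 → [-35.5, 1285.3]
Outside: 1588 → excluded.
Retained (n=10): Σ = 5286, mean = 5286/10 = 528.600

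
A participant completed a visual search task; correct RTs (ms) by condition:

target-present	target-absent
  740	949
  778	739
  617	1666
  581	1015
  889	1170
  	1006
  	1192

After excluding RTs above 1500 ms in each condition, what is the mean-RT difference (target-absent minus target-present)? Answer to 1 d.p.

target-absent: exclude 1666
M(target-present) = 3605/5 = 721.000
M(target-absent) = 6071/6 = 1011.833
Difference = 1011.833 − 721.000 = 290.833 ms

290.8 ms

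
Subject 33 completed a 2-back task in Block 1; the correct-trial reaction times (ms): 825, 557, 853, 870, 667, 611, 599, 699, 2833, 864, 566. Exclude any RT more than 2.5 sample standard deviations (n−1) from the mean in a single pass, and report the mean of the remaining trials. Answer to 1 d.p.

n = 11, ΣRT = 9944, M = 904.000
Σ(x−M)² = 4244360.00; s = √(4244360.00/10) = 651.488
Cutoffs: 904.000 ± 2.5·651.488 → [-724.7, 2532.7]
Outside: 2833 → excluded.
Retained (n=10): Σ = 7111, mean = 7111/10 = 711.100

711.1 ms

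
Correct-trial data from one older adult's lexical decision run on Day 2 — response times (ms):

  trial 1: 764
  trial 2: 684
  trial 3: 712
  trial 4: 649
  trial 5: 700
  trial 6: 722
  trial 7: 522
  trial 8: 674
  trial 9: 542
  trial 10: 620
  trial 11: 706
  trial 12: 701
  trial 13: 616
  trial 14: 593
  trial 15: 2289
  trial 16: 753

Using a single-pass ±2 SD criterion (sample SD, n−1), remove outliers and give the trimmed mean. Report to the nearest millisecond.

664 ms

n = 16, ΣRT = 12247, M = 765.438
Σ(x−M)² = 2549063.94; s = √(2549063.94/15) = 412.235
Cutoffs: 765.438 ± 2·412.235 → [-59.0, 1589.9]
Outside: 2289 → excluded.
Retained (n=15): Σ = 9958, mean = 9958/15 = 663.867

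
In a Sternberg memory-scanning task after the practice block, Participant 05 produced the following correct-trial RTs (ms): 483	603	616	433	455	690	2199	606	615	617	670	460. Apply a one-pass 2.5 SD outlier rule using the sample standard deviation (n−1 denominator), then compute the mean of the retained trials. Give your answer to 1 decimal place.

568.0 ms

n = 12, ΣRT = 8447, M = 703.917
Σ(x−M)² = 2523234.92; s = √(2523234.92/11) = 478.942
Cutoffs: 703.917 ± 2.5·478.942 → [-493.4, 1901.3]
Outside: 2199 → excluded.
Retained (n=11): Σ = 6248, mean = 6248/11 = 568.000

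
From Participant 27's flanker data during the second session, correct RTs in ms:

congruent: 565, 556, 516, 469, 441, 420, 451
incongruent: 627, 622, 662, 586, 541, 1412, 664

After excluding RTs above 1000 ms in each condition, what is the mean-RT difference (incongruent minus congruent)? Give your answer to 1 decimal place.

128.7 ms

incongruent: exclude 1412
M(congruent) = 3418/7 = 488.286
M(incongruent) = 3702/6 = 617.000
Difference = 617.000 − 488.286 = 128.714 ms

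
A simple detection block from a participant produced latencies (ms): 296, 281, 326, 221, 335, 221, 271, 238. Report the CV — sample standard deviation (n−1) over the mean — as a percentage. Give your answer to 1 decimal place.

16.3%

n = 8, Σ = 2189, M = 273.6250
Σ(x−M)² = 13879.875; s = √(13879.875/7) = 44.5291
CV = 44.5291 / 273.6250 = 0.16274 = 16.274%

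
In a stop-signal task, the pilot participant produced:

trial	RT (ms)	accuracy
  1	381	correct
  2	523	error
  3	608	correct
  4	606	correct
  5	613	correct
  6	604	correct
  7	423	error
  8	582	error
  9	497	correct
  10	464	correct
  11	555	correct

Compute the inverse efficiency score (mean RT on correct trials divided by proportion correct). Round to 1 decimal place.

743.9 ms

Correct trials (n=8): 381, 608, 606, 613, 604, 497, 464, 555
Mean correct RT = 4328/8 = 541.0000 ms
Proportion correct = 8/11
IES = 541.0000 / (8/11) = 743.875 ms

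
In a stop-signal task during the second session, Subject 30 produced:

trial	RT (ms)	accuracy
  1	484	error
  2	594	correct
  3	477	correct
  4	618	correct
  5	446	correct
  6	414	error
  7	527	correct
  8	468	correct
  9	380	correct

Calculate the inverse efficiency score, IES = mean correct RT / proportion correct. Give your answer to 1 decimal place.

Correct trials (n=7): 594, 477, 618, 446, 527, 468, 380
Mean correct RT = 3510/7 = 501.4286 ms
Proportion correct = 7/9
IES = 501.4286 / (7/9) = 644.694 ms

644.7 ms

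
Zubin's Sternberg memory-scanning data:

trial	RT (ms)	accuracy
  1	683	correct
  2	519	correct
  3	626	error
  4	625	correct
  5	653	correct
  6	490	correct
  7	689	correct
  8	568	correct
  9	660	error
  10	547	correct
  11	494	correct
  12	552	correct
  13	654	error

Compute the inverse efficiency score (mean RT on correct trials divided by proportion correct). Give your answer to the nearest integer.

Correct trials (n=10): 683, 519, 625, 653, 490, 689, 568, 547, 494, 552
Mean correct RT = 5820/10 = 582.0000 ms
Proportion correct = 10/13
IES = 582.0000 / (10/13) = 756.600 ms

757 ms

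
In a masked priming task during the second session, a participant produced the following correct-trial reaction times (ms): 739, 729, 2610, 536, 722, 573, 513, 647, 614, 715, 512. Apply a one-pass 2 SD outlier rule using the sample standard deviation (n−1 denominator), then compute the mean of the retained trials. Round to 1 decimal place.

n = 11, ΣRT = 8910, M = 810.000
Σ(x−M)² = 3641614.00; s = √(3641614.00/10) = 603.458
Cutoffs: 810.000 ± 2·603.458 → [-396.9, 2016.9]
Outside: 2610 → excluded.
Retained (n=10): Σ = 6300, mean = 6300/10 = 630.000

630.0 ms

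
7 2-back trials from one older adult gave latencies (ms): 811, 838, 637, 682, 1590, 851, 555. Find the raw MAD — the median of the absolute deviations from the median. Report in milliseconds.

129 ms

Sorted: 555, 637, 682, 811, 838, 851, 1590 → median = 811
|x − 811|: 0, 27, 174, 129, 779, 40, 256
Sorted deviations: 0, 27, 40, 129, 174, 256, 779 → MAD = 129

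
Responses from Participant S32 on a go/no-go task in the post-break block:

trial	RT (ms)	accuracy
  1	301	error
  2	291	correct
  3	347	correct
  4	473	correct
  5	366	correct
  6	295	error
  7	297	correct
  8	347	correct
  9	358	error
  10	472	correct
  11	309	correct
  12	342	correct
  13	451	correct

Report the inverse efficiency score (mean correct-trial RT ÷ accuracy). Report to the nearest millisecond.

480 ms

Correct trials (n=10): 291, 347, 473, 366, 297, 347, 472, 309, 342, 451
Mean correct RT = 3695/10 = 369.5000 ms
Proportion correct = 10/13
IES = 369.5000 / (10/13) = 480.350 ms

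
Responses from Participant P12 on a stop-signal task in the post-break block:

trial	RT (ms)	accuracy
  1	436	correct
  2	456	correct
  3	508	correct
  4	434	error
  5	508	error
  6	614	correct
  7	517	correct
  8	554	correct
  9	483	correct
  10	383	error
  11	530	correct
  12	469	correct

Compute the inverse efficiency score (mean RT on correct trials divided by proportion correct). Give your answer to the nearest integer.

Correct trials (n=9): 436, 456, 508, 614, 517, 554, 483, 530, 469
Mean correct RT = 4567/9 = 507.4444 ms
Proportion correct = 9/12
IES = 507.4444 / (9/12) = 676.593 ms

677 ms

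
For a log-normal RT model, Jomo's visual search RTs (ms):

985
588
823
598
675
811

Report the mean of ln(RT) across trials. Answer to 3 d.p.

ln(RT): 6.8926, 6.3767, 6.7130, 6.3936, 6.5147, 6.6983
Σ ln(RT) = 39.5889
Mean = 39.5889/6 = 6.59815

6.598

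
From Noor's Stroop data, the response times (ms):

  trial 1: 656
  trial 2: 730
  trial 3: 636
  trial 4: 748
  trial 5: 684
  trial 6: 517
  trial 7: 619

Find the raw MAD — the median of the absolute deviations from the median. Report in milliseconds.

Sorted: 517, 619, 636, 656, 684, 730, 748 → median = 656
|x − 656|: 0, 74, 20, 92, 28, 139, 37
Sorted deviations: 0, 20, 28, 37, 74, 92, 139 → MAD = 37

37 ms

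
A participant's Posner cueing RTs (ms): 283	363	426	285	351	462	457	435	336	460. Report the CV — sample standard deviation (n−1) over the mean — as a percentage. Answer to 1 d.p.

18.4%

n = 10, Σ = 3858, M = 385.8000
Σ(x−M)² = 45357.600; s = √(45357.600/9) = 70.9911
CV = 70.9911 / 385.8000 = 0.18401 = 18.401%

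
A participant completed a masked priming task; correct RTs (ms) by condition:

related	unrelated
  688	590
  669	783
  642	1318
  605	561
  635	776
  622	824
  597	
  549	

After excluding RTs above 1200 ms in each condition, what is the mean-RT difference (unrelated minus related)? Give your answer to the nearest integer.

81 ms

unrelated: exclude 1318
M(related) = 5007/8 = 625.875
M(unrelated) = 3534/5 = 706.800
Difference = 706.800 − 625.875 = 80.925 ms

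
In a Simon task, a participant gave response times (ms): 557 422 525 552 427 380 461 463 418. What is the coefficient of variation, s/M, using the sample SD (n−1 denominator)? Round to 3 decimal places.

n = 9, Σ = 4205, M = 467.2222
Σ(x−M)² = 32335.556; s = √(32335.556/8) = 63.5763
CV = 63.5763 / 467.2222 = 0.13607

0.136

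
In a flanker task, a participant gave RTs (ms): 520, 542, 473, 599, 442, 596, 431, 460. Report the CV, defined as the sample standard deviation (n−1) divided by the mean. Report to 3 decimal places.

0.131

n = 8, Σ = 4063, M = 507.8750
Σ(x−M)² = 31138.875; s = √(31138.875/7) = 66.6964
CV = 66.6964 / 507.8750 = 0.13132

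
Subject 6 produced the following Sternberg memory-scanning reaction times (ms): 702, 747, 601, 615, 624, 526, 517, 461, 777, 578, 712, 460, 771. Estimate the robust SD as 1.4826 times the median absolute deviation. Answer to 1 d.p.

Sorted: 460, 461, 517, 526, 578, 601, 615, 624, 702, 712, 747, 771, 777 → median = 615
|x − 615| sorted: 0, 9, 14, 37, 87, 89, 97, 98, 132, 154, 155, 156, 162 → MAD = 97
Robust SD ≈ 1.4826 × 97 = 143.812

143.8 ms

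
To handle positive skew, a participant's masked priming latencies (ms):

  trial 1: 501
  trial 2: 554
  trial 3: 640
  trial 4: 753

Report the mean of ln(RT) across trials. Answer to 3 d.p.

6.405

ln(RT): 6.2166, 6.3172, 6.4615, 6.6241
Σ ln(RT) = 25.6193
Mean = 25.6193/4 = 6.40483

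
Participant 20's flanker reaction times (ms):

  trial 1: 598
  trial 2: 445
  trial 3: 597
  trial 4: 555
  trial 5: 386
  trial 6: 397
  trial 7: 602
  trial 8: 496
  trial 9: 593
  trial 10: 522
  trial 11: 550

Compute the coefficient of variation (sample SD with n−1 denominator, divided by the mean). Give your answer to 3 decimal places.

n = 11, Σ = 5741, M = 521.9091
Σ(x−M)² = 65440.909; s = √(65440.909/10) = 80.8956
CV = 80.8956 / 521.9091 = 0.15500

0.155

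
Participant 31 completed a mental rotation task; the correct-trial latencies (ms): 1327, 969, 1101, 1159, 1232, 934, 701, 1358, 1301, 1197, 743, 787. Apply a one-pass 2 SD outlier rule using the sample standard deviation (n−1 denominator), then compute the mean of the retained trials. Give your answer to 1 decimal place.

1067.4 ms

n = 12, ΣRT = 12809, M = 1067.417
Σ(x−M)² = 605404.92; s = √(605404.92/11) = 234.599
Cutoffs: 1067.417 ± 2·234.599 → [598.2, 1536.6]
No RTs fall outside the cutoffs; all 12 retained. Mean = 12809/12 = 1067.417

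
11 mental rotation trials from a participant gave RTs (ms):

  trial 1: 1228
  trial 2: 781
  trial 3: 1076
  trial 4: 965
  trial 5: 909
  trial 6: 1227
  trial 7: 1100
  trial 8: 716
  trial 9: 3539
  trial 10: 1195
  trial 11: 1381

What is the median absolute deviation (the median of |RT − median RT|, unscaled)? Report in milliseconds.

Sorted: 716, 781, 909, 965, 1076, 1100, 1195, 1227, 1228, 1381, 3539 → median = 1100
|x − 1100|: 128, 319, 24, 135, 191, 127, 0, 384, 2439, 95, 281
Sorted deviations: 0, 24, 95, 127, 128, 135, 191, 281, 319, 384, 2439 → MAD = 135

135 ms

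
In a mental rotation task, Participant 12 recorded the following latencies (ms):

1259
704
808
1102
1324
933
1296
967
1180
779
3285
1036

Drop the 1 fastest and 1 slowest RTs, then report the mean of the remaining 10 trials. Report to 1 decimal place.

Sorted: 704, 779, 808, 933, 967, 1036, 1102, 1180, 1259, 1296, 1324, 3285
Drop lowest 1 (704) and highest 1 (3285)
Remaining (n=10): Σ = 10684, mean = 10684/10 = 1068.400

1068.4 ms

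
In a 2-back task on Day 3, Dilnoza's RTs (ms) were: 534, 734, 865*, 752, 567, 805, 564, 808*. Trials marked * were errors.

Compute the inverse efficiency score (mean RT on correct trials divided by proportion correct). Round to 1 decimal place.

Correct trials (n=6): 534, 734, 752, 567, 805, 564
Mean correct RT = 3956/6 = 659.3333 ms
Proportion correct = 6/8
IES = 659.3333 / (6/8) = 879.111 ms

879.1 ms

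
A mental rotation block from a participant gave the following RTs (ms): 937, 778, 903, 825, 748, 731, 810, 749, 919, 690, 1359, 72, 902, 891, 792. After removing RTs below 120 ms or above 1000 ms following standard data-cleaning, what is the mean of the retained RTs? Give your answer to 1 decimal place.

821.2 ms

Excluded: 72, 1359
Retained (n=13): Σ = 10675
Mean = 10675/13 = 821.1538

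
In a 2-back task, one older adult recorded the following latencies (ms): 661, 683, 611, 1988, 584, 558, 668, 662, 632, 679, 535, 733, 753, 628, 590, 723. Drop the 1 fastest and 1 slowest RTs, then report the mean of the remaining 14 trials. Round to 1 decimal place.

Sorted: 535, 558, 584, 590, 611, 628, 632, 661, 662, 668, 679, 683, 723, 733, 753, 1988
Drop lowest 1 (535) and highest 1 (1988)
Remaining (n=14): Σ = 9165, mean = 9165/14 = 654.643

654.6 ms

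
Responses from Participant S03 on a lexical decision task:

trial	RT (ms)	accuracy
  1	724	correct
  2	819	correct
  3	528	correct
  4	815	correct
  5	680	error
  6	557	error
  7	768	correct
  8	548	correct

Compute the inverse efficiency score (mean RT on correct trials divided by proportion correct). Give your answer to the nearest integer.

934 ms

Correct trials (n=6): 724, 819, 528, 815, 768, 548
Mean correct RT = 4202/6 = 700.3333 ms
Proportion correct = 6/8
IES = 700.3333 / (6/8) = 933.778 ms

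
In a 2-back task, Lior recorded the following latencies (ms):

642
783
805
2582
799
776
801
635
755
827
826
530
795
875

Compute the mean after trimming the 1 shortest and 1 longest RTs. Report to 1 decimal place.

776.6 ms

Sorted: 530, 635, 642, 755, 776, 783, 795, 799, 801, 805, 826, 827, 875, 2582
Drop lowest 1 (530) and highest 1 (2582)
Remaining (n=12): Σ = 9319, mean = 9319/12 = 776.583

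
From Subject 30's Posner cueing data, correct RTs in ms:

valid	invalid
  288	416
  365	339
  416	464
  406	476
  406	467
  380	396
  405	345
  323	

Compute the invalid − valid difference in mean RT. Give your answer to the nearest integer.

41 ms

M(valid) = 2989/8 = 373.625
M(invalid) = 2903/7 = 414.714
Difference = 414.714 − 373.625 = 41.089 ms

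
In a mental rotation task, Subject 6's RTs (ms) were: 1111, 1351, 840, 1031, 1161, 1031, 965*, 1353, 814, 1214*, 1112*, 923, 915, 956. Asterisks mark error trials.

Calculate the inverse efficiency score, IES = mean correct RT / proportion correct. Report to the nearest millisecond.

Correct trials (n=11): 1111, 1351, 840, 1031, 1161, 1031, 1353, 814, 923, 915, 956
Mean correct RT = 11486/11 = 1044.1818 ms
Proportion correct = 11/14
IES = 1044.1818 / (11/14) = 1328.959 ms

1329 ms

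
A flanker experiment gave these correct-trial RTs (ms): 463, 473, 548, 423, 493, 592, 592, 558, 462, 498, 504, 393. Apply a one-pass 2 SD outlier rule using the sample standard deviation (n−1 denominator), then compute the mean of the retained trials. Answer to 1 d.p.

n = 12, ΣRT = 5999, M = 499.917
Σ(x−M)² = 43584.92; s = √(43584.92/11) = 62.947
Cutoffs: 499.917 ± 2·62.947 → [374.0, 625.8]
No RTs fall outside the cutoffs; all 12 retained. Mean = 5999/12 = 499.917

499.9 ms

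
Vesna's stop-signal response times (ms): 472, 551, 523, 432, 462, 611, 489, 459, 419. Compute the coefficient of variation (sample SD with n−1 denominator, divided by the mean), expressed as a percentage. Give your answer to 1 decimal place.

n = 9, Σ = 4418, M = 490.8889
Σ(x−M)² = 29918.889; s = √(29918.889/8) = 61.1544
CV = 61.1544 / 490.8889 = 0.12458 = 12.458%

12.5%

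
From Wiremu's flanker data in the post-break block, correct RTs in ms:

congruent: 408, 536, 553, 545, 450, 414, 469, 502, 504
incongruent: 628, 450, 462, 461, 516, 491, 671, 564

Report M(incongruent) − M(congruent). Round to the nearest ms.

M(congruent) = 4381/9 = 486.778
M(incongruent) = 4243/8 = 530.375
Difference = 530.375 − 486.778 = 43.597 ms

44 ms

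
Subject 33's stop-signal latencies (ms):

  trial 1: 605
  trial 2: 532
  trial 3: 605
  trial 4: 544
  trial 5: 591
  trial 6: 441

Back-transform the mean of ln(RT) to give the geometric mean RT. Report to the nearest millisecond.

ln(RT): 6.4052, 6.2766, 6.4052, 6.2989, 6.3818, 6.0890
Mean ln(RT) = 37.8569/6 = 6.30949
Geometric mean = exp(6.30949) = 549.76 ms

550 ms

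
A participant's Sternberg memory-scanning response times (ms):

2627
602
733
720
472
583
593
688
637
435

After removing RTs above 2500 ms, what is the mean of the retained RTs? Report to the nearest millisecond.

Excluded: 2627
Retained (n=9): Σ = 5463
Mean = 5463/9 = 607.0000

607 ms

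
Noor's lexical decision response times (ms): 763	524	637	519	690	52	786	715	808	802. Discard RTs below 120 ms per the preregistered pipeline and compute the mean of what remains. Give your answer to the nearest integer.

Excluded: 52
Retained (n=9): Σ = 6244
Mean = 6244/9 = 693.7778

694 ms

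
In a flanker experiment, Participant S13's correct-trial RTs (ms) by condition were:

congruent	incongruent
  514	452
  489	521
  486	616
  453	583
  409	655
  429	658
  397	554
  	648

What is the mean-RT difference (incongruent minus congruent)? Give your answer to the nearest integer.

132 ms

M(congruent) = 3177/7 = 453.857
M(incongruent) = 4687/8 = 585.875
Difference = 585.875 − 453.857 = 132.018 ms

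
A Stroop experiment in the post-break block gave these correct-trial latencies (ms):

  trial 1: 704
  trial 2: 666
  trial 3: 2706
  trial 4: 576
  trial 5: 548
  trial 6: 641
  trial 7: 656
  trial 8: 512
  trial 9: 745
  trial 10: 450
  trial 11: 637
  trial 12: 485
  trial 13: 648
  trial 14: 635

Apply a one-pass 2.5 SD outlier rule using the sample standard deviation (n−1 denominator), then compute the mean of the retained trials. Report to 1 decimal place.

607.9 ms

n = 14, ΣRT = 10609, M = 757.786
Σ(x−M)² = 4179348.36; s = √(4179348.36/13) = 566.999
Cutoffs: 757.786 ± 2.5·566.999 → [-659.7, 2175.3]
Outside: 2706 → excluded.
Retained (n=13): Σ = 7903, mean = 7903/13 = 607.923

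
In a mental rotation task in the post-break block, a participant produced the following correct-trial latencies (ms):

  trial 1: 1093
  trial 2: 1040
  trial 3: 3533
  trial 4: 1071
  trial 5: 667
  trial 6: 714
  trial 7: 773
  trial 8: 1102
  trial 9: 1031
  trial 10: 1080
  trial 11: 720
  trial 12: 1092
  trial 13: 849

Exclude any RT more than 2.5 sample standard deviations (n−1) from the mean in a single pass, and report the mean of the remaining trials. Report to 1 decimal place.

936.0 ms

n = 13, ΣRT = 14765, M = 1135.769
Σ(x−M)² = 6563390.31; s = √(6563390.31/12) = 739.560
Cutoffs: 1135.769 ± 2.5·739.560 → [-713.1, 2984.7]
Outside: 3533 → excluded.
Retained (n=12): Σ = 11232, mean = 11232/12 = 936.000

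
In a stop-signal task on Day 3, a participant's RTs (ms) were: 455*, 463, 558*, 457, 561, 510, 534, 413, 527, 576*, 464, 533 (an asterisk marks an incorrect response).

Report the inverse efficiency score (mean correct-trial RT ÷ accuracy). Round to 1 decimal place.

661.0 ms

Correct trials (n=9): 463, 457, 561, 510, 534, 413, 527, 464, 533
Mean correct RT = 4462/9 = 495.7778 ms
Proportion correct = 9/12
IES = 495.7778 / (9/12) = 661.037 ms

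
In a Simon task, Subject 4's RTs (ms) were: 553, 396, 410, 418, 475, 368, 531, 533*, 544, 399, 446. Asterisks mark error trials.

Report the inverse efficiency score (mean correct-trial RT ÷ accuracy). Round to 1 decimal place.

Correct trials (n=10): 553, 396, 410, 418, 475, 368, 531, 544, 399, 446
Mean correct RT = 4540/10 = 454.0000 ms
Proportion correct = 10/11
IES = 454.0000 / (10/11) = 499.400 ms

499.4 ms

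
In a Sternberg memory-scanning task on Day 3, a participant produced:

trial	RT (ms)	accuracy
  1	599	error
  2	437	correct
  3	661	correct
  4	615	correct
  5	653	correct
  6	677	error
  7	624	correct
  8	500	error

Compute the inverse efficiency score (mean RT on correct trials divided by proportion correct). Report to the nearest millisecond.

957 ms

Correct trials (n=5): 437, 661, 615, 653, 624
Mean correct RT = 2990/5 = 598.0000 ms
Proportion correct = 5/8
IES = 598.0000 / (5/8) = 956.800 ms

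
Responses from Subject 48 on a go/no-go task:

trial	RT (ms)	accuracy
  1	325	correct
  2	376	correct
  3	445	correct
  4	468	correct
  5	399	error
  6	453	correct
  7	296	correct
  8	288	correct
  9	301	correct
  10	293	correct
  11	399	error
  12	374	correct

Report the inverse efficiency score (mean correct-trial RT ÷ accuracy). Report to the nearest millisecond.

Correct trials (n=10): 325, 376, 445, 468, 453, 296, 288, 301, 293, 374
Mean correct RT = 3619/10 = 361.9000 ms
Proportion correct = 10/12
IES = 361.9000 / (10/12) = 434.280 ms

434 ms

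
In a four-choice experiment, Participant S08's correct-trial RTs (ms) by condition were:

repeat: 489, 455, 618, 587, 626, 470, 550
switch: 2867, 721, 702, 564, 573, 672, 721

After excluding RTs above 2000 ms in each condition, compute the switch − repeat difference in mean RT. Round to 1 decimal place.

116.7 ms

switch: exclude 2867
M(repeat) = 3795/7 = 542.143
M(switch) = 3953/6 = 658.833
Difference = 658.833 − 542.143 = 116.690 ms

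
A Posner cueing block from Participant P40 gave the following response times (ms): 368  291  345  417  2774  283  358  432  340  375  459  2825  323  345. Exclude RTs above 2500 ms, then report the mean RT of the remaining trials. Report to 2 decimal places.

361.33 ms

Excluded: 2774, 2825
Retained (n=12): Σ = 4336
Mean = 4336/12 = 361.3333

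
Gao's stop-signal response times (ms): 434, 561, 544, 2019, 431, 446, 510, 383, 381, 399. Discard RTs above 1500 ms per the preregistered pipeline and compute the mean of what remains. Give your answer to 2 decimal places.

Excluded: 2019
Retained (n=9): Σ = 4089
Mean = 4089/9 = 454.3333

454.33 ms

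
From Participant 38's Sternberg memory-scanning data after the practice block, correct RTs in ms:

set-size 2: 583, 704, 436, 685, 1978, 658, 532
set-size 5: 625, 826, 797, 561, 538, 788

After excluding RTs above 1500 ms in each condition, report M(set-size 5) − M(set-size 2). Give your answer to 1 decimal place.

set-size 2: exclude 1978
M(set-size 2) = 3598/6 = 599.667
M(set-size 5) = 4135/6 = 689.167
Difference = 689.167 − 599.667 = 89.500 ms

89.5 ms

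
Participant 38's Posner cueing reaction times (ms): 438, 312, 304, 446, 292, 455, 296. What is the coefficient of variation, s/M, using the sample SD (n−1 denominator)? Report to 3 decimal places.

n = 7, Σ = 2543, M = 363.2857
Σ(x−M)² = 36589.429; s = √(36589.429/6) = 78.0912
CV = 78.0912 / 363.2857 = 0.21496

0.215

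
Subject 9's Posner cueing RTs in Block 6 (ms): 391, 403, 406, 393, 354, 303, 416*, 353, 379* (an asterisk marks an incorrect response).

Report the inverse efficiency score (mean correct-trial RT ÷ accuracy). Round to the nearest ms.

Correct trials (n=7): 391, 403, 406, 393, 354, 303, 353
Mean correct RT = 2603/7 = 371.8571 ms
Proportion correct = 7/9
IES = 371.8571 / (7/9) = 478.102 ms

478 ms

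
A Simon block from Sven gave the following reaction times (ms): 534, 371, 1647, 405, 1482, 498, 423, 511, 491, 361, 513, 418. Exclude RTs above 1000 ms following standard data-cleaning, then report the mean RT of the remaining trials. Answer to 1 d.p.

452.5 ms

Excluded: 1482, 1647
Retained (n=10): Σ = 4525
Mean = 4525/10 = 452.5000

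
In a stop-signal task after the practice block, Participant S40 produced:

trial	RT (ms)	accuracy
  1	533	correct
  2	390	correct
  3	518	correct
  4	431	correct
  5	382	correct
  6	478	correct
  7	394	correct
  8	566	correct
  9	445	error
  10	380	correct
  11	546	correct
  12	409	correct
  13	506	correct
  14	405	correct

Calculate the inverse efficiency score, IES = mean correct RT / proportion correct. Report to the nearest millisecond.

Correct trials (n=13): 533, 390, 518, 431, 382, 478, 394, 566, 380, 546, 409, 506, 405
Mean correct RT = 5938/13 = 456.7692 ms
Proportion correct = 13/14
IES = 456.7692 / (13/14) = 491.905 ms

492 ms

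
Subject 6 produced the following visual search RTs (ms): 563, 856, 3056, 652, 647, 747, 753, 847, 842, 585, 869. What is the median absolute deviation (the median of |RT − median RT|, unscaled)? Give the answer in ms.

Sorted: 563, 585, 647, 652, 747, 753, 842, 847, 856, 869, 3056 → median = 753
|x − 753|: 190, 103, 2303, 101, 106, 6, 0, 94, 89, 168, 116
Sorted deviations: 0, 6, 89, 94, 101, 103, 106, 116, 168, 190, 2303 → MAD = 103

103 ms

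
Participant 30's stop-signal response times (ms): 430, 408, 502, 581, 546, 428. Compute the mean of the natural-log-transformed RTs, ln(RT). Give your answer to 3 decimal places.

ln(RT): 6.0638, 6.0113, 6.2186, 6.3648, 6.3026, 6.0591
Σ ln(RT) = 37.0201
Mean = 37.0201/6 = 6.17002

6.170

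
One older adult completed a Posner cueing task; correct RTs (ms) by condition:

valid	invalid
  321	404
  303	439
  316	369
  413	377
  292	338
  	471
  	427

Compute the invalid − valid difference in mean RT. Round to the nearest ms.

75 ms

M(valid) = 1645/5 = 329.000
M(invalid) = 2825/7 = 403.571
Difference = 403.571 − 329.000 = 74.571 ms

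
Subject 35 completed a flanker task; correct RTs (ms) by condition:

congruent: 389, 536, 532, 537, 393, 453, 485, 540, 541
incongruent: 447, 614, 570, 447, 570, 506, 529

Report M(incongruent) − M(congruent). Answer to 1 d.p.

36.6 ms

M(congruent) = 4406/9 = 489.556
M(incongruent) = 3683/7 = 526.143
Difference = 526.143 − 489.556 = 36.587 ms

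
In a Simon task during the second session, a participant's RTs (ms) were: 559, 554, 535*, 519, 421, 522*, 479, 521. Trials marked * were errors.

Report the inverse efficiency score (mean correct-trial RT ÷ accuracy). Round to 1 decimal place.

678.4 ms

Correct trials (n=6): 559, 554, 519, 421, 479, 521
Mean correct RT = 3053/6 = 508.8333 ms
Proportion correct = 6/8
IES = 508.8333 / (6/8) = 678.444 ms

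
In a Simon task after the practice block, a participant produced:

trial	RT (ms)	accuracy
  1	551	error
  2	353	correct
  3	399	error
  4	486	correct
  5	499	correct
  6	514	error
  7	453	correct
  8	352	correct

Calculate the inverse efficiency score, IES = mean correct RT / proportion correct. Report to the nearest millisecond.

686 ms

Correct trials (n=5): 353, 486, 499, 453, 352
Mean correct RT = 2143/5 = 428.6000 ms
Proportion correct = 5/8
IES = 428.6000 / (5/8) = 685.760 ms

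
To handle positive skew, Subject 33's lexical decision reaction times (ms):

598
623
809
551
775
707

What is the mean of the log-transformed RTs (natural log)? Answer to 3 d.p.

6.508

ln(RT): 6.3936, 6.4345, 6.6958, 6.3117, 6.6529, 6.5610
Σ ln(RT) = 39.0496
Mean = 39.0496/6 = 6.50826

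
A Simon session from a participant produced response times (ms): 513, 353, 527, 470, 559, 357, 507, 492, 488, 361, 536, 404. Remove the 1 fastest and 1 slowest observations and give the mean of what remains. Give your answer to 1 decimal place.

465.5 ms

Sorted: 353, 357, 361, 404, 470, 488, 492, 507, 513, 527, 536, 559
Drop lowest 1 (353) and highest 1 (559)
Remaining (n=10): Σ = 4655, mean = 4655/10 = 465.500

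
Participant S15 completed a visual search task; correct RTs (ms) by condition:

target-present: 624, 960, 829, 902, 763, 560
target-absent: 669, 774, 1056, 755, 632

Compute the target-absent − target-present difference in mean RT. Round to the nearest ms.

4 ms

M(target-present) = 4638/6 = 773.000
M(target-absent) = 3886/5 = 777.200
Difference = 777.200 − 773.000 = 4.200 ms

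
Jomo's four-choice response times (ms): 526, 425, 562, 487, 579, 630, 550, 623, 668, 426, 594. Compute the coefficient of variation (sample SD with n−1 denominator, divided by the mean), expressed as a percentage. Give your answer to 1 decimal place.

14.5%

n = 11, Σ = 6070, M = 551.8182
Σ(x−M)² = 64083.636; s = √(64083.636/10) = 80.0523
CV = 80.0523 / 551.8182 = 0.14507 = 14.507%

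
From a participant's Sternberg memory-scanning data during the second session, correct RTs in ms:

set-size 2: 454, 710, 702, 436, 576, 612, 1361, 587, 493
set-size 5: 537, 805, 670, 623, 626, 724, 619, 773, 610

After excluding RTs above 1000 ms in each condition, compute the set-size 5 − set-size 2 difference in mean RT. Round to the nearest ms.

94 ms

set-size 2: exclude 1361
M(set-size 2) = 4570/8 = 571.250
M(set-size 5) = 5987/9 = 665.222
Difference = 665.222 − 571.250 = 93.972 ms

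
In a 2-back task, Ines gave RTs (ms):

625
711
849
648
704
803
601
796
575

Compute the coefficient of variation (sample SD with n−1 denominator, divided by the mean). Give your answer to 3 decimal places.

n = 9, Σ = 6312, M = 701.3333
Σ(x−M)² = 75902.000; s = √(75902.000/8) = 97.4051
CV = 97.4051 / 701.3333 = 0.13889

0.139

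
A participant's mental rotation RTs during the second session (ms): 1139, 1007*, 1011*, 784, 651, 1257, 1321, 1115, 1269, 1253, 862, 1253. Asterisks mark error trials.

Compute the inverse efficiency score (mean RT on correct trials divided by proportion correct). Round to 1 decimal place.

Correct trials (n=10): 1139, 784, 651, 1257, 1321, 1115, 1269, 1253, 862, 1253
Mean correct RT = 10904/10 = 1090.4000 ms
Proportion correct = 10/12
IES = 1090.4000 / (10/12) = 1308.480 ms

1308.5 ms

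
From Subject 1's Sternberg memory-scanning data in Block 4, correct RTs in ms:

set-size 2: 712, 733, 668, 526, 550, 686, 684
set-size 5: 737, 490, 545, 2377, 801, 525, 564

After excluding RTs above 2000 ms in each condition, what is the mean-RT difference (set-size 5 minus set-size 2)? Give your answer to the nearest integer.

set-size 5: exclude 2377
M(set-size 2) = 4559/7 = 651.286
M(set-size 5) = 3662/6 = 610.333
Difference = 610.333 − 651.286 = -40.952 ms

-41 ms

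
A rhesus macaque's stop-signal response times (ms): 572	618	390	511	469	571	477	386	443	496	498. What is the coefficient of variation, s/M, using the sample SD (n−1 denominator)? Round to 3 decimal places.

n = 11, Σ = 5431, M = 493.7273
Σ(x−M)² = 53692.182; s = √(53692.182/10) = 73.2749
CV = 73.2749 / 493.7273 = 0.14841

0.148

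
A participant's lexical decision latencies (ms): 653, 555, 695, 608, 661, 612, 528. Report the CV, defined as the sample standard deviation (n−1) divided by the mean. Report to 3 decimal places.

n = 7, Σ = 4312, M = 616.0000
Σ(x−M)² = 21180.000; s = √(21180.000/6) = 59.4138
CV = 59.4138 / 616.0000 = 0.09645

0.096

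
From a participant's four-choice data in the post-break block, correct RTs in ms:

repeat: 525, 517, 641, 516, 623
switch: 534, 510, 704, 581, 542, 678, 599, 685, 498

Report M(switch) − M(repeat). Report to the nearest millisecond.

M(repeat) = 2822/5 = 564.400
M(switch) = 5331/9 = 592.333
Difference = 592.333 − 564.400 = 27.933 ms

28 ms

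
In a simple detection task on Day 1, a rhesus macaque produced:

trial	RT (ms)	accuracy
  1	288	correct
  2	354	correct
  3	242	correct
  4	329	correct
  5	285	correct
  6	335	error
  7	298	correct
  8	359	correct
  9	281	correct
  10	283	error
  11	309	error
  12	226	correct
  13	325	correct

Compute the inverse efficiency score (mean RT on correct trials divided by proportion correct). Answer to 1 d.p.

388.3 ms

Correct trials (n=10): 288, 354, 242, 329, 285, 298, 359, 281, 226, 325
Mean correct RT = 2987/10 = 298.7000 ms
Proportion correct = 10/13
IES = 298.7000 / (10/13) = 388.310 ms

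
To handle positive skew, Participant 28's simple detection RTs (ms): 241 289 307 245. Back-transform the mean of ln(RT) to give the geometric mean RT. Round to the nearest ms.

ln(RT): 5.4848, 5.6664, 5.7268, 5.5013
Mean ln(RT) = 22.3793/4 = 5.59483
Geometric mean = exp(5.59483) = 269.03 ms

269 ms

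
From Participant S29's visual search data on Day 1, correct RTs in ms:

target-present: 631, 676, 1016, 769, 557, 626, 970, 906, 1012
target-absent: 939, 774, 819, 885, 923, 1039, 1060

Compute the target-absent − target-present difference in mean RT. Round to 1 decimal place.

124.0 ms

M(target-present) = 7163/9 = 795.889
M(target-absent) = 6439/7 = 919.857
Difference = 919.857 − 795.889 = 123.968 ms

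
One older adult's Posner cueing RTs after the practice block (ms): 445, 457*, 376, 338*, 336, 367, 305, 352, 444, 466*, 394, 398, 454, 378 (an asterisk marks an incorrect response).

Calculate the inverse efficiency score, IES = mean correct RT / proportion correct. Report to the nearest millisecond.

Correct trials (n=11): 445, 376, 336, 367, 305, 352, 444, 394, 398, 454, 378
Mean correct RT = 4249/11 = 386.2727 ms
Proportion correct = 11/14
IES = 386.2727 / (11/14) = 491.620 ms

492 ms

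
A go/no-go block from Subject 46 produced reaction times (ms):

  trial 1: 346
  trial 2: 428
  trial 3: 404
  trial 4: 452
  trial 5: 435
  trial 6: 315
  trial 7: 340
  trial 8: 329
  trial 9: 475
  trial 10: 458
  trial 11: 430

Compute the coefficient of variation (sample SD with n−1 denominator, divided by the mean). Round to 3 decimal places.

0.144

n = 11, Σ = 4412, M = 401.0909
Σ(x−M)² = 33386.909; s = √(33386.909/10) = 57.7814
CV = 57.7814 / 401.0909 = 0.14406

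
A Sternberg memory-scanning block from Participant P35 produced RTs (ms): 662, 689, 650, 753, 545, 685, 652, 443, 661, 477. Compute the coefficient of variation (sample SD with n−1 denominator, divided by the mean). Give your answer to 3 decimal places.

0.160

n = 10, Σ = 6217, M = 621.7000
Σ(x−M)² = 89418.100; s = √(89418.100/9) = 99.6762
CV = 99.6762 / 621.7000 = 0.16033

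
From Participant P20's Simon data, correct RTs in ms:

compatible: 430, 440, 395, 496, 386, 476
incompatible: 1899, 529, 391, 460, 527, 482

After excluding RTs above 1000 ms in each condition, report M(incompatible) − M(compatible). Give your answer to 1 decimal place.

incompatible: exclude 1899
M(compatible) = 2623/6 = 437.167
M(incompatible) = 2389/5 = 477.800
Difference = 477.800 − 437.167 = 40.633 ms

40.6 ms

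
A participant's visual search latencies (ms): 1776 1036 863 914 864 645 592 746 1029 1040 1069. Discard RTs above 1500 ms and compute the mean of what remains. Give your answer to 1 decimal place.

879.8 ms

Excluded: 1776
Retained (n=10): Σ = 8798
Mean = 8798/10 = 879.8000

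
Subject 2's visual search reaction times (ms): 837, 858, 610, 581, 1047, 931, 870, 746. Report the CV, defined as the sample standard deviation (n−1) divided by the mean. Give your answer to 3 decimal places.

n = 8, Σ = 6480, M = 810.0000
Σ(x−M)² = 173980.000; s = √(173980.000/7) = 157.6524
CV = 157.6524 / 810.0000 = 0.19463

0.195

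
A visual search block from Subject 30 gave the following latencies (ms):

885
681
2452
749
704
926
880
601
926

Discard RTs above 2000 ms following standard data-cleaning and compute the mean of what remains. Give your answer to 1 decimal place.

794.0 ms

Excluded: 2452
Retained (n=8): Σ = 6352
Mean = 6352/8 = 794.0000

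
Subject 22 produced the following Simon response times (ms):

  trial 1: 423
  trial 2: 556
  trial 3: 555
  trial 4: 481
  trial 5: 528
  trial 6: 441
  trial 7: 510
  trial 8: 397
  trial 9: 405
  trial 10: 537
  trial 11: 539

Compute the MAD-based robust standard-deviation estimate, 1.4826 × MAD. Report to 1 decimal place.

66.7 ms

Sorted: 397, 405, 423, 441, 481, 510, 528, 537, 539, 555, 556 → median = 510
|x − 510| sorted: 0, 18, 27, 29, 29, 45, 46, 69, 87, 105, 113 → MAD = 45
Robust SD ≈ 1.4826 × 45 = 66.717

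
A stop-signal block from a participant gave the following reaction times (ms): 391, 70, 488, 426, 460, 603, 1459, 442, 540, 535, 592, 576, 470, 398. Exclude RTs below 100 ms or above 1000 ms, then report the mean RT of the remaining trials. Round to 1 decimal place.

493.4 ms

Excluded: 70, 1459
Retained (n=12): Σ = 5921
Mean = 5921/12 = 493.4167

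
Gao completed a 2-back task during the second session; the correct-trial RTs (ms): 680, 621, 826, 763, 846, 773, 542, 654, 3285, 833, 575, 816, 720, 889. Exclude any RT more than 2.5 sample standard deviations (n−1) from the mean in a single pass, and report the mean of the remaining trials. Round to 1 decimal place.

733.7 ms

n = 14, ΣRT = 12823, M = 915.929
Σ(x−M)² = 6192574.93; s = √(6192574.93/13) = 690.183
Cutoffs: 915.929 ± 2.5·690.183 → [-809.5, 2641.4]
Outside: 3285 → excluded.
Retained (n=13): Σ = 9538, mean = 9538/13 = 733.692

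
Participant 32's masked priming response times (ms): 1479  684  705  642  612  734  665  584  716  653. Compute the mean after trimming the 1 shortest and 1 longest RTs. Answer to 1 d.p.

676.4 ms

Sorted: 584, 612, 642, 653, 665, 684, 705, 716, 734, 1479
Drop lowest 1 (584) and highest 1 (1479)
Remaining (n=8): Σ = 5411, mean = 5411/8 = 676.375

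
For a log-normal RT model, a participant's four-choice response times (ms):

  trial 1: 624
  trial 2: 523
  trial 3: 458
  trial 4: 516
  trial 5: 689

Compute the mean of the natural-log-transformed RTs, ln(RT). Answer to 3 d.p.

6.321

ln(RT): 6.4362, 6.2596, 6.1269, 6.2461, 6.5352
Σ ln(RT) = 31.6039
Mean = 31.6039/5 = 6.32079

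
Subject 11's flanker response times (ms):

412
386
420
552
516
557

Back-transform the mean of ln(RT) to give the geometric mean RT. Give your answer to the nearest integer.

ln(RT): 6.0210, 5.9558, 6.0403, 6.3135, 6.2461, 6.3226
Mean ln(RT) = 36.8993/6 = 6.14989
Geometric mean = exp(6.14989) = 468.67 ms

469 ms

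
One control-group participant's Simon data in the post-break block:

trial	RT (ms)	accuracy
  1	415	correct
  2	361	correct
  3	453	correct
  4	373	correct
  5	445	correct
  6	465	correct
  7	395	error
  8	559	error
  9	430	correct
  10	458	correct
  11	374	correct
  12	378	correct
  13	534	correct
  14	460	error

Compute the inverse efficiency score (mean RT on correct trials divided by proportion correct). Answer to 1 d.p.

Correct trials (n=11): 415, 361, 453, 373, 445, 465, 430, 458, 374, 378, 534
Mean correct RT = 4686/11 = 426.0000 ms
Proportion correct = 11/14
IES = 426.0000 / (11/14) = 542.182 ms

542.2 ms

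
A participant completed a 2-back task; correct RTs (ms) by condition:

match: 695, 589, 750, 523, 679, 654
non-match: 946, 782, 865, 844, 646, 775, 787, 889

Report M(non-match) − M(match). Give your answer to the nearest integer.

M(match) = 3890/6 = 648.333
M(non-match) = 6534/8 = 816.750
Difference = 816.750 − 648.333 = 168.417 ms

168 ms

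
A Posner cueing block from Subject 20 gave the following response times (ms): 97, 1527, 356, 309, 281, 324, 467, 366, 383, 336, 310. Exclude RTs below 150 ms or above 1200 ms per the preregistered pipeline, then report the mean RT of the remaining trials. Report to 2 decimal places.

Excluded: 97, 1527
Retained (n=9): Σ = 3132
Mean = 3132/9 = 348.0000

348.00 ms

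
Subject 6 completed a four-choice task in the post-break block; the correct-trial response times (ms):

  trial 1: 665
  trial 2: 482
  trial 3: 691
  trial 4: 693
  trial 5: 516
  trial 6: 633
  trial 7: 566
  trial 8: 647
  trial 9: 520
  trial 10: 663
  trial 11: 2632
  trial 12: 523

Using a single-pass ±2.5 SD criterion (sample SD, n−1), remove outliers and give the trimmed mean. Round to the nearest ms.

600 ms

n = 12, ΣRT = 9231, M = 769.250
Σ(x−M)² = 3848164.25; s = √(3848164.25/11) = 591.467
Cutoffs: 769.250 ± 2.5·591.467 → [-709.4, 2247.9]
Outside: 2632 → excluded.
Retained (n=11): Σ = 6599, mean = 6599/11 = 599.909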